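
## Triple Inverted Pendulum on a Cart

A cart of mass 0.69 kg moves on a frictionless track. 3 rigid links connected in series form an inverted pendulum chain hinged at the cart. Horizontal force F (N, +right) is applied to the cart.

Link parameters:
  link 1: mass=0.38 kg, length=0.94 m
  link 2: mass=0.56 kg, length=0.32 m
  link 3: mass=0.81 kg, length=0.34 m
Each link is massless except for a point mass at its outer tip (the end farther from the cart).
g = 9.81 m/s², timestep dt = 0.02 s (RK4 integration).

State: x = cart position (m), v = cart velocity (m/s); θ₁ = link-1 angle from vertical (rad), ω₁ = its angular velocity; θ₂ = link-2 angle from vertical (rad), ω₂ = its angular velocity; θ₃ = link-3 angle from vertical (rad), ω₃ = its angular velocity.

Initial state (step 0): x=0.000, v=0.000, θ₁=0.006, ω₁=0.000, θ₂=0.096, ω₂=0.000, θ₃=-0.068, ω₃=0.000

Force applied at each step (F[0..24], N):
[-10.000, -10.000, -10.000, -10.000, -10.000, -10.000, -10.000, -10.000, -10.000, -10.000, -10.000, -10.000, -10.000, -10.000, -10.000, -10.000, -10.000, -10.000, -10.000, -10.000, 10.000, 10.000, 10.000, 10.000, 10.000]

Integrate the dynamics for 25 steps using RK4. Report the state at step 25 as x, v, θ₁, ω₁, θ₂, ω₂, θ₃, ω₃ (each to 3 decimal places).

Answer: x=-1.319, v=-2.055, θ₁=1.537, ω₁=4.537, θ₂=0.846, ω₂=1.765, θ₃=0.485, ω₃=5.131

Derivation:
apply F[0]=-10.000 → step 1: x=-0.003, v=-0.293, θ₁=0.009, ω₁=0.251, θ₂=0.100, ω₂=0.370, θ₃=-0.070, ω₃=-0.214
apply F[1]=-10.000 → step 2: x=-0.012, v=-0.588, θ₁=0.016, ω₁=0.506, θ₂=0.111, ω₂=0.741, θ₃=-0.077, ω₃=-0.435
apply F[2]=-10.000 → step 3: x=-0.026, v=-0.887, θ₁=0.029, ω₁=0.769, θ₂=0.129, ω₂=1.111, θ₃=-0.088, ω₃=-0.664
apply F[3]=-10.000 → step 4: x=-0.047, v=-1.191, θ₁=0.047, ω₁=1.044, θ₂=0.155, ω₂=1.468, θ₃=-0.103, ω₃=-0.897
apply F[4]=-10.000 → step 5: x=-0.074, v=-1.498, θ₁=0.071, ω₁=1.334, θ₂=0.188, ω₂=1.793, θ₃=-0.123, ω₃=-1.121
apply F[5]=-10.000 → step 6: x=-0.107, v=-1.807, θ₁=0.100, ω₁=1.642, θ₂=0.226, ω₂=2.057, θ₃=-0.148, ω₃=-1.313
apply F[6]=-10.000 → step 7: x=-0.146, v=-2.114, θ₁=0.136, ω₁=1.968, θ₂=0.269, ω₂=2.230, θ₃=-0.176, ω₃=-1.445
apply F[7]=-10.000 → step 8: x=-0.192, v=-2.413, θ₁=0.179, ω₁=2.307, θ₂=0.315, ω₂=2.291, θ₃=-0.205, ω₃=-1.492
apply F[8]=-10.000 → step 9: x=-0.243, v=-2.699, θ₁=0.229, ω₁=2.655, θ₂=0.360, ω₂=2.232, θ₃=-0.234, ω₃=-1.434
apply F[9]=-10.000 → step 10: x=-0.299, v=-2.964, θ₁=0.285, ω₁=3.000, θ₂=0.403, ω₂=2.063, θ₃=-0.262, ω₃=-1.261
apply F[10]=-10.000 → step 11: x=-0.361, v=-3.202, θ₁=0.349, ω₁=3.331, θ₂=0.442, ω₂=1.812, θ₃=-0.284, ω₃=-0.968
apply F[11]=-10.000 → step 12: x=-0.427, v=-3.404, θ₁=0.418, ω₁=3.633, θ₂=0.476, ω₂=1.519, θ₃=-0.300, ω₃=-0.558
apply F[12]=-10.000 → step 13: x=-0.497, v=-3.567, θ₁=0.494, ω₁=3.894, θ₂=0.503, ω₂=1.237, θ₃=-0.306, ω₃=-0.044
apply F[13]=-10.000 → step 14: x=-0.570, v=-3.688, θ₁=0.574, ω₁=4.102, θ₂=0.525, ω₂=1.016, θ₃=-0.301, ω₃=0.554
apply F[14]=-10.000 → step 15: x=-0.644, v=-3.769, θ₁=0.657, ω₁=4.255, θ₂=0.544, ω₂=0.897, θ₃=-0.283, ω₃=1.206
apply F[15]=-10.000 → step 16: x=-0.720, v=-3.815, θ₁=0.744, ω₁=4.355, θ₂=0.562, ω₂=0.900, θ₃=-0.252, ω₃=1.882
apply F[16]=-10.000 → step 17: x=-0.797, v=-3.833, θ₁=0.831, ω₁=4.410, θ₂=0.581, ω₂=1.026, θ₃=-0.208, ω₃=2.558
apply F[17]=-10.000 → step 18: x=-0.873, v=-3.830, θ₁=0.920, ω₁=4.426, θ₂=0.604, ω₂=1.262, θ₃=-0.150, ω₃=3.219
apply F[18]=-10.000 → step 19: x=-0.950, v=-3.808, θ₁=1.008, ω₁=4.412, θ₂=0.632, ω₂=1.588, θ₃=-0.079, ω₃=3.859
apply F[19]=-10.000 → step 20: x=-1.026, v=-3.771, θ₁=1.096, ω₁=4.370, θ₂=0.668, ω₂=1.985, θ₃=0.004, ω₃=4.478
apply F[20]=+10.000 → step 21: x=-1.098, v=-3.442, θ₁=1.183, ω₁=4.360, θ₂=0.706, ω₂=1.870, θ₃=0.095, ω₃=4.613
apply F[21]=+10.000 → step 22: x=-1.163, v=-3.109, θ₁=1.271, ω₁=4.376, θ₂=0.743, ω₂=1.776, θ₃=0.189, ω₃=4.745
apply F[22]=+10.000 → step 23: x=-1.222, v=-2.768, θ₁=1.358, ω₁=4.412, θ₂=0.778, ω₂=1.716, θ₃=0.285, ω₃=4.876
apply F[23]=+10.000 → step 24: x=-1.274, v=-2.417, θ₁=1.447, ω₁=4.467, θ₂=0.812, ω₂=1.706, θ₃=0.384, ω₃=5.006
apply F[24]=+10.000 → step 25: x=-1.319, v=-2.055, θ₁=1.537, ω₁=4.537, θ₂=0.846, ω₂=1.765, θ₃=0.485, ω₃=5.131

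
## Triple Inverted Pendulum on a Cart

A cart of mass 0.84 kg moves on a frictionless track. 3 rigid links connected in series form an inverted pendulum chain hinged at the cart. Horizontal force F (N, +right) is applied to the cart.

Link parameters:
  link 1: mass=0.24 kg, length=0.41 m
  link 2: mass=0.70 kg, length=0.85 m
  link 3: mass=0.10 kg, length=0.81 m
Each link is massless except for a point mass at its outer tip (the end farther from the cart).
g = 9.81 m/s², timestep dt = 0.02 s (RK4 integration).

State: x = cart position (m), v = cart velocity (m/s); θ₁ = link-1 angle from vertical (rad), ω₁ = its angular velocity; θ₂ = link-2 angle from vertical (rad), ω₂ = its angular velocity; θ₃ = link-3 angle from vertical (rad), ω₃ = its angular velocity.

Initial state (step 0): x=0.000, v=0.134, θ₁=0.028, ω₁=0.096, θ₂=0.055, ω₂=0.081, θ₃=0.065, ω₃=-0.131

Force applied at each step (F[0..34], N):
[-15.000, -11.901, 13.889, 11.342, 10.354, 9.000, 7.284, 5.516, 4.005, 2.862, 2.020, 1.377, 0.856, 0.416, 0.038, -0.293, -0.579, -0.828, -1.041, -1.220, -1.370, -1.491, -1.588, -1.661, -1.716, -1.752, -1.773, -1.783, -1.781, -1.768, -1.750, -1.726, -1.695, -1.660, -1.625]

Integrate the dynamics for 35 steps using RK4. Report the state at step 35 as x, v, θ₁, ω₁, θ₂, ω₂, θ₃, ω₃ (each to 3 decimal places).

Answer: x=0.373, v=0.337, θ₁=-0.061, ω₁=-0.006, θ₂=-0.050, ω₂=-0.044, θ₃=-0.028, ω₃=-0.067

Derivation:
apply F[0]=-15.000 → step 1: x=-0.001, v=-0.230, θ₁=0.039, ω₁=0.964, θ₂=0.057, ω₂=0.103, θ₃=0.062, ω₃=-0.129
apply F[1]=-11.901 → step 2: x=-0.008, v=-0.524, θ₁=0.065, ω₁=1.693, θ₂=0.059, ω₂=0.109, θ₃=0.060, ω₃=-0.128
apply F[2]=+13.889 → step 3: x=-0.016, v=-0.213, θ₁=0.092, ω₁=1.009, θ₂=0.061, ω₂=0.089, θ₃=0.057, ω₃=-0.129
apply F[3]=+11.342 → step 4: x=-0.018, v=0.030, θ₁=0.107, ω₁=0.533, θ₂=0.062, ω₂=0.047, θ₃=0.055, ω₃=-0.130
apply F[4]=+10.354 → step 5: x=-0.015, v=0.247, θ₁=0.114, ω₁=0.146, θ₂=0.063, ω₂=-0.006, θ₃=0.052, ω₃=-0.133
apply F[5]=+9.000 → step 6: x=-0.008, v=0.431, θ₁=0.114, ω₁=-0.155, θ₂=0.062, ω₂=-0.062, θ₃=0.049, ω₃=-0.137
apply F[6]=+7.284 → step 7: x=0.002, v=0.576, θ₁=0.109, ω₁=-0.368, θ₂=0.060, ω₂=-0.115, θ₃=0.047, ω₃=-0.141
apply F[7]=+5.516 → step 8: x=0.014, v=0.681, θ₁=0.100, ω₁=-0.498, θ₂=0.058, ω₂=-0.162, θ₃=0.044, ω₃=-0.145
apply F[8]=+4.005 → step 9: x=0.029, v=0.753, θ₁=0.090, ω₁=-0.564, θ₂=0.054, ω₂=-0.201, θ₃=0.041, ω₃=-0.149
apply F[9]=+2.862 → step 10: x=0.044, v=0.801, θ₁=0.078, ω₁=-0.590, θ₂=0.050, ω₂=-0.232, θ₃=0.038, ω₃=-0.152
apply F[10]=+2.020 → step 11: x=0.061, v=0.831, θ₁=0.066, ω₁=-0.591, θ₂=0.045, ω₂=-0.257, θ₃=0.035, ω₃=-0.155
apply F[11]=+1.377 → step 12: x=0.077, v=0.850, θ₁=0.055, ω₁=-0.578, θ₂=0.039, ω₂=-0.274, θ₃=0.032, ω₃=-0.158
apply F[12]=+0.856 → step 13: x=0.095, v=0.859, θ₁=0.043, ω₁=-0.557, θ₂=0.034, ω₂=-0.286, θ₃=0.028, ω₃=-0.159
apply F[13]=+0.416 → step 14: x=0.112, v=0.859, θ₁=0.032, ω₁=-0.530, θ₂=0.028, ω₂=-0.293, θ₃=0.025, ω₃=-0.160
apply F[14]=+0.038 → step 15: x=0.129, v=0.854, θ₁=0.022, ω₁=-0.500, θ₂=0.022, ω₂=-0.295, θ₃=0.022, ω₃=-0.161
apply F[15]=-0.293 → step 16: x=0.146, v=0.843, θ₁=0.012, ω₁=-0.468, θ₂=0.016, ω₂=-0.293, θ₃=0.019, ω₃=-0.160
apply F[16]=-0.579 → step 17: x=0.163, v=0.827, θ₁=0.003, ω₁=-0.435, θ₂=0.010, ω₂=-0.288, θ₃=0.016, ω₃=-0.159
apply F[17]=-0.828 → step 18: x=0.179, v=0.808, θ₁=-0.005, ω₁=-0.400, θ₂=0.005, ω₂=-0.280, θ₃=0.012, ω₃=-0.158
apply F[18]=-1.041 → step 19: x=0.195, v=0.785, θ₁=-0.013, ω₁=-0.366, θ₂=-0.001, ω₂=-0.269, θ₃=0.009, ω₃=-0.155
apply F[19]=-1.220 → step 20: x=0.210, v=0.760, θ₁=-0.019, ω₁=-0.332, θ₂=-0.006, ω₂=-0.257, θ₃=0.006, ω₃=-0.152
apply F[20]=-1.370 → step 21: x=0.225, v=0.733, θ₁=-0.026, ω₁=-0.299, θ₂=-0.011, ω₂=-0.244, θ₃=0.003, ω₃=-0.149
apply F[21]=-1.491 → step 22: x=0.239, v=0.704, θ₁=-0.031, ω₁=-0.267, θ₂=-0.016, ω₂=-0.229, θ₃=0.000, ω₃=-0.144
apply F[22]=-1.588 → step 23: x=0.253, v=0.674, θ₁=-0.036, ω₁=-0.237, θ₂=-0.020, ω₂=-0.214, θ₃=-0.003, ω₃=-0.140
apply F[23]=-1.661 → step 24: x=0.266, v=0.644, θ₁=-0.041, ω₁=-0.208, θ₂=-0.024, ω₂=-0.198, θ₃=-0.005, ω₃=-0.135
apply F[24]=-1.716 → step 25: x=0.279, v=0.614, θ₁=-0.045, ω₁=-0.181, θ₂=-0.028, ω₂=-0.182, θ₃=-0.008, ω₃=-0.129
apply F[25]=-1.752 → step 26: x=0.291, v=0.583, θ₁=-0.048, ω₁=-0.156, θ₂=-0.032, ω₂=-0.166, θ₃=-0.011, ω₃=-0.124
apply F[26]=-1.773 → step 27: x=0.302, v=0.553, θ₁=-0.051, ω₁=-0.133, θ₂=-0.035, ω₂=-0.150, θ₃=-0.013, ω₃=-0.118
apply F[27]=-1.783 → step 28: x=0.313, v=0.524, θ₁=-0.053, ω₁=-0.111, θ₂=-0.038, ω₂=-0.135, θ₃=-0.015, ω₃=-0.111
apply F[28]=-1.781 → step 29: x=0.323, v=0.494, θ₁=-0.055, ω₁=-0.091, θ₂=-0.040, ω₂=-0.120, θ₃=-0.017, ω₃=-0.105
apply F[29]=-1.768 → step 30: x=0.333, v=0.466, θ₁=-0.057, ω₁=-0.073, θ₂=-0.042, ω₂=-0.105, θ₃=-0.019, ω₃=-0.099
apply F[30]=-1.750 → step 31: x=0.342, v=0.438, θ₁=-0.058, ω₁=-0.057, θ₂=-0.044, ω₂=-0.092, θ₃=-0.021, ω₃=-0.092
apply F[31]=-1.726 → step 32: x=0.350, v=0.412, θ₁=-0.059, ω₁=-0.042, θ₂=-0.046, ω₂=-0.079, θ₃=-0.023, ω₃=-0.086
apply F[32]=-1.695 → step 33: x=0.358, v=0.386, θ₁=-0.060, ω₁=-0.028, θ₂=-0.048, ω₂=-0.066, θ₃=-0.025, ω₃=-0.080
apply F[33]=-1.660 → step 34: x=0.366, v=0.361, θ₁=-0.061, ω₁=-0.016, θ₂=-0.049, ω₂=-0.055, θ₃=-0.026, ω₃=-0.073
apply F[34]=-1.625 → step 35: x=0.373, v=0.337, θ₁=-0.061, ω₁=-0.006, θ₂=-0.050, ω₂=-0.044, θ₃=-0.028, ω₃=-0.067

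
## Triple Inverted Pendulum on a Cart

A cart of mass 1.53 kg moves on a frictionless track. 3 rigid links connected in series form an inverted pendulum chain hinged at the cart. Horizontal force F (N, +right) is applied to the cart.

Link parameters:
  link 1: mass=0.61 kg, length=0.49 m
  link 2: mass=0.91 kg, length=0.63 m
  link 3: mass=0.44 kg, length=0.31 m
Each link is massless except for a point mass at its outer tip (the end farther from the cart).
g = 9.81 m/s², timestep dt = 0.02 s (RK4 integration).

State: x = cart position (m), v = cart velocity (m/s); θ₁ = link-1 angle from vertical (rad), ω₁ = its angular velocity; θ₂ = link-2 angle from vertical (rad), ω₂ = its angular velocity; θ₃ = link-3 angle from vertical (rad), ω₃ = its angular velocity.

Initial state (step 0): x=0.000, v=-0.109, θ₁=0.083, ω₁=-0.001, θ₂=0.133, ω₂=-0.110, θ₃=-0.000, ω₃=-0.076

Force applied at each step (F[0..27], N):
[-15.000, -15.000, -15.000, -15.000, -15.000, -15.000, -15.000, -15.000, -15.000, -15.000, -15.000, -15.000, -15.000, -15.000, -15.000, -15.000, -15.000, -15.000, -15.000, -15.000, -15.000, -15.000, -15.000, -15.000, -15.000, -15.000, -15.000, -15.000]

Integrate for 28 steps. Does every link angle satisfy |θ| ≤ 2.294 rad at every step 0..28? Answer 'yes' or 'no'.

apply F[0]=-15.000 → step 1: x=-0.004, v=-0.324, θ₁=0.087, ω₁=0.432, θ₂=0.131, ω₂=-0.050, θ₃=-0.003, ω₃=-0.187
apply F[1]=-15.000 → step 2: x=-0.013, v=-0.540, θ₁=0.100, ω₁=0.880, θ₂=0.131, ω₂=0.000, θ₃=-0.007, ω₃=-0.296
apply F[2]=-15.000 → step 3: x=-0.026, v=-0.758, θ₁=0.123, ω₁=1.353, θ₂=0.131, ω₂=0.033, θ₃=-0.014, ω₃=-0.402
apply F[3]=-15.000 → step 4: x=-0.043, v=-0.979, θ₁=0.155, ω₁=1.856, θ₂=0.132, ω₂=0.045, θ₃=-0.023, ω₃=-0.500
apply F[4]=-15.000 → step 5: x=-0.065, v=-1.199, θ₁=0.197, ω₁=2.388, θ₂=0.133, ω₂=0.035, θ₃=-0.034, ω₃=-0.583
apply F[5]=-15.000 → step 6: x=-0.091, v=-1.415, θ₁=0.250, ω₁=2.935, θ₂=0.133, ω₂=0.012, θ₃=-0.047, ω₃=-0.641
apply F[6]=-15.000 → step 7: x=-0.122, v=-1.621, θ₁=0.314, ω₁=3.467, θ₂=0.133, ω₂=-0.004, θ₃=-0.060, ω₃=-0.665
apply F[7]=-15.000 → step 8: x=-0.156, v=-1.810, θ₁=0.389, ω₁=3.952, θ₂=0.133, ω₂=0.011, θ₃=-0.073, ω₃=-0.651
apply F[8]=-15.000 → step 9: x=-0.194, v=-1.978, θ₁=0.472, ω₁=4.365, θ₂=0.134, ω₂=0.080, θ₃=-0.086, ω₃=-0.601
apply F[9]=-15.000 → step 10: x=-0.235, v=-2.125, θ₁=0.563, ω₁=4.700, θ₂=0.137, ω₂=0.218, θ₃=-0.097, ω₃=-0.523
apply F[10]=-15.000 → step 11: x=-0.279, v=-2.250, θ₁=0.660, ω₁=4.964, θ₂=0.143, ω₂=0.425, θ₃=-0.106, ω₃=-0.425
apply F[11]=-15.000 → step 12: x=-0.325, v=-2.357, θ₁=0.761, ω₁=5.173, θ₂=0.155, ω₂=0.698, θ₃=-0.114, ω₃=-0.314
apply F[12]=-15.000 → step 13: x=-0.373, v=-2.448, θ₁=0.866, ω₁=5.339, θ₂=0.172, ω₂=1.029, θ₃=-0.119, ω₃=-0.193
apply F[13]=-15.000 → step 14: x=-0.423, v=-2.524, θ₁=0.974, ω₁=5.473, θ₂=0.196, ω₂=1.413, θ₃=-0.121, ω₃=-0.062
apply F[14]=-15.000 → step 15: x=-0.474, v=-2.586, θ₁=1.085, ω₁=5.578, θ₂=0.229, ω₂=1.844, θ₃=-0.121, ω₃=0.083
apply F[15]=-15.000 → step 16: x=-0.526, v=-2.636, θ₁=1.197, ω₁=5.654, θ₂=0.270, ω₂=2.318, θ₃=-0.118, ω₃=0.245
apply F[16]=-15.000 → step 17: x=-0.579, v=-2.674, θ₁=1.311, ω₁=5.697, θ₂=0.322, ω₂=2.831, θ₃=-0.111, ω₃=0.432
apply F[17]=-15.000 → step 18: x=-0.633, v=-2.703, θ₁=1.425, ω₁=5.696, θ₂=0.384, ω₂=3.378, θ₃=-0.101, ω₃=0.655
apply F[18]=-15.000 → step 19: x=-0.687, v=-2.723, θ₁=1.538, ω₁=5.641, θ₂=0.457, ω₂=3.953, θ₃=-0.085, ω₃=0.927
apply F[19]=-15.000 → step 20: x=-0.742, v=-2.737, θ₁=1.650, ω₁=5.515, θ₂=0.542, ω₂=4.550, θ₃=-0.063, ω₃=1.266
apply F[20]=-15.000 → step 21: x=-0.797, v=-2.748, θ₁=1.758, ω₁=5.301, θ₂=0.639, ω₂=5.161, θ₃=-0.034, ω₃=1.694
apply F[21]=-15.000 → step 22: x=-0.852, v=-2.757, θ₁=1.861, ω₁=4.979, θ₂=0.748, ω₂=5.777, θ₃=0.006, ω₃=2.236
apply F[22]=-15.000 → step 23: x=-0.907, v=-2.765, θ₁=1.957, ω₁=4.531, θ₂=0.870, ω₂=6.391, θ₃=0.057, ω₃=2.920
apply F[23]=-15.000 → step 24: x=-0.962, v=-2.772, θ₁=2.042, ω₁=3.945, θ₂=1.004, ω₂=6.998, θ₃=0.124, ω₃=3.779
apply F[24]=-15.000 → step 25: x=-1.018, v=-2.773, θ₁=2.113, ω₁=3.216, θ₂=1.150, ω₂=7.596, θ₃=0.209, ω₃=4.851
apply F[25]=-15.000 → step 26: x=-1.073, v=-2.757, θ₁=2.169, ω₁=2.353, θ₂=1.308, ω₂=8.186, θ₃=0.319, ω₃=6.191
apply F[26]=-15.000 → step 27: x=-1.128, v=-2.708, θ₁=2.207, ω₁=1.390, θ₂=1.477, ω₂=8.764, θ₃=0.459, ω₃=7.881
apply F[27]=-15.000 → step 28: x=-1.181, v=-2.595, θ₁=2.225, ω₁=0.408, θ₂=1.658, ω₂=9.292, θ₃=0.638, ω₃=10.041
Max |angle| over trajectory = 2.225 rad; bound = 2.294 → within bound.

Answer: yes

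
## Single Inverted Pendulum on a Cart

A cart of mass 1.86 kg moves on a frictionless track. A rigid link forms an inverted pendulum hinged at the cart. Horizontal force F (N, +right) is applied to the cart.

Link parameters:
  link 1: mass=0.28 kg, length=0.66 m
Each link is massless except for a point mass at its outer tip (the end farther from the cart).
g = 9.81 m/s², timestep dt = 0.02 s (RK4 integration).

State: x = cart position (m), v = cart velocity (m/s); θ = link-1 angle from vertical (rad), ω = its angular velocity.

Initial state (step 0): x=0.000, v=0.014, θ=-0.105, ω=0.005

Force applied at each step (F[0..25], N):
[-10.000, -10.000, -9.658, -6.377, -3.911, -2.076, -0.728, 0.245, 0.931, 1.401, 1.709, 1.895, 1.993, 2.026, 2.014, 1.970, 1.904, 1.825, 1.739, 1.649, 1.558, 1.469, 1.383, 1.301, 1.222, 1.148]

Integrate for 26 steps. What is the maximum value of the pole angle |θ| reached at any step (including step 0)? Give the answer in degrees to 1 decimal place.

Answer: 6.0°

Derivation:
apply F[0]=-10.000 → step 1: x=-0.001, v=-0.090, θ=-0.104, ω=0.131
apply F[1]=-10.000 → step 2: x=-0.004, v=-0.195, θ=-0.100, ω=0.258
apply F[2]=-9.658 → step 3: x=-0.009, v=-0.296, θ=-0.093, ω=0.382
apply F[3]=-6.377 → step 4: x=-0.015, v=-0.361, θ=-0.085, ω=0.455
apply F[4]=-3.911 → step 5: x=-0.023, v=-0.401, θ=-0.076, ω=0.491
apply F[5]=-2.076 → step 6: x=-0.031, v=-0.421, θ=-0.066, ω=0.500
apply F[6]=-0.728 → step 7: x=-0.039, v=-0.427, θ=-0.056, ω=0.491
apply F[7]=+0.245 → step 8: x=-0.048, v=-0.423, θ=-0.046, ω=0.470
apply F[8]=+0.931 → step 9: x=-0.056, v=-0.412, θ=-0.037, ω=0.441
apply F[9]=+1.401 → step 10: x=-0.064, v=-0.396, θ=-0.029, ω=0.407
apply F[10]=+1.709 → step 11: x=-0.072, v=-0.377, θ=-0.021, ω=0.371
apply F[11]=+1.895 → step 12: x=-0.079, v=-0.356, θ=-0.014, ω=0.334
apply F[12]=+1.993 → step 13: x=-0.086, v=-0.334, θ=-0.007, ω=0.298
apply F[13]=+2.026 → step 14: x=-0.093, v=-0.313, θ=-0.002, ω=0.263
apply F[14]=+2.014 → step 15: x=-0.099, v=-0.291, θ=0.003, ω=0.231
apply F[15]=+1.970 → step 16: x=-0.104, v=-0.270, θ=0.007, ω=0.200
apply F[16]=+1.904 → step 17: x=-0.110, v=-0.250, θ=0.011, ω=0.173
apply F[17]=+1.825 → step 18: x=-0.114, v=-0.230, θ=0.014, ω=0.147
apply F[18]=+1.739 → step 19: x=-0.119, v=-0.212, θ=0.017, ω=0.124
apply F[19]=+1.649 → step 20: x=-0.123, v=-0.195, θ=0.019, ω=0.104
apply F[20]=+1.558 → step 21: x=-0.127, v=-0.179, θ=0.021, ω=0.085
apply F[21]=+1.469 → step 22: x=-0.130, v=-0.164, θ=0.023, ω=0.069
apply F[22]=+1.383 → step 23: x=-0.133, v=-0.150, θ=0.024, ω=0.054
apply F[23]=+1.301 → step 24: x=-0.136, v=-0.136, θ=0.025, ω=0.042
apply F[24]=+1.222 → step 25: x=-0.139, v=-0.124, θ=0.026, ω=0.030
apply F[25]=+1.148 → step 26: x=-0.141, v=-0.112, θ=0.026, ω=0.020
Max |angle| over trajectory = 0.105 rad = 6.0°.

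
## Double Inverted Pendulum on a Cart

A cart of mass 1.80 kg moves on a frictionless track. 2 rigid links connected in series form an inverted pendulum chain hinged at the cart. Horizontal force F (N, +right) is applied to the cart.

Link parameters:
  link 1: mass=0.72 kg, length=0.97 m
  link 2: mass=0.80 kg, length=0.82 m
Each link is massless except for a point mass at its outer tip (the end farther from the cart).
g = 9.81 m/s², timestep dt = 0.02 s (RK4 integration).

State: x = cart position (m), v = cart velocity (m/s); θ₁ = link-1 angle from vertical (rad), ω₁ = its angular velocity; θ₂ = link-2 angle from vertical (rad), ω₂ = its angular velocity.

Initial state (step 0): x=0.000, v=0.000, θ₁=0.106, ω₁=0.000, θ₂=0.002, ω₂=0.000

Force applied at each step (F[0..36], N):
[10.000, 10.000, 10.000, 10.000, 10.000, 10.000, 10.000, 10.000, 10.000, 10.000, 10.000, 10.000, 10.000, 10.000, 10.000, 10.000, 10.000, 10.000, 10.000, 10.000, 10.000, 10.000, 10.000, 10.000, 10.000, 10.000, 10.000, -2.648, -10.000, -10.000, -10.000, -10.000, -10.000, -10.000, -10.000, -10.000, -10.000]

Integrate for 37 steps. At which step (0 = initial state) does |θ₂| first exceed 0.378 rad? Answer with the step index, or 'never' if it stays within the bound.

Answer: 30

Derivation:
apply F[0]=+10.000 → step 1: x=0.001, v=0.093, θ₁=0.105, ω₁=-0.050, θ₂=0.001, ω₂=-0.054
apply F[1]=+10.000 → step 2: x=0.004, v=0.186, θ₁=0.104, ω₁=-0.101, θ₂=-0.000, ω₂=-0.108
apply F[2]=+10.000 → step 3: x=0.008, v=0.280, θ₁=0.101, ω₁=-0.152, θ₂=-0.003, ω₂=-0.162
apply F[3]=+10.000 → step 4: x=0.015, v=0.374, θ₁=0.098, ω₁=-0.204, θ₂=-0.007, ω₂=-0.216
apply F[4]=+10.000 → step 5: x=0.023, v=0.469, θ₁=0.093, ω₁=-0.259, θ₂=-0.012, ω₂=-0.270
apply F[5]=+10.000 → step 6: x=0.034, v=0.565, θ₁=0.088, ω₁=-0.315, θ₂=-0.017, ω₂=-0.324
apply F[6]=+10.000 → step 7: x=0.046, v=0.662, θ₁=0.081, ω₁=-0.374, θ₂=-0.024, ω₂=-0.377
apply F[7]=+10.000 → step 8: x=0.060, v=0.760, θ₁=0.073, ω₁=-0.437, θ₂=-0.033, ω₂=-0.430
apply F[8]=+10.000 → step 9: x=0.076, v=0.860, θ₁=0.063, ω₁=-0.503, θ₂=-0.042, ω₂=-0.483
apply F[9]=+10.000 → step 10: x=0.095, v=0.962, θ₁=0.052, ω₁=-0.573, θ₂=-0.052, ω₂=-0.534
apply F[10]=+10.000 → step 11: x=0.115, v=1.066, θ₁=0.040, ω₁=-0.649, θ₂=-0.063, ω₂=-0.585
apply F[11]=+10.000 → step 12: x=0.137, v=1.172, θ₁=0.026, ω₁=-0.730, θ₂=-0.075, ω₂=-0.633
apply F[12]=+10.000 → step 13: x=0.162, v=1.280, θ₁=0.011, ω₁=-0.817, θ₂=-0.088, ω₂=-0.680
apply F[13]=+10.000 → step 14: x=0.188, v=1.391, θ₁=-0.006, ω₁=-0.912, θ₂=-0.102, ω₂=-0.724
apply F[14]=+10.000 → step 15: x=0.217, v=1.504, θ₁=-0.026, ω₁=-1.014, θ₂=-0.117, ω₂=-0.765
apply F[15]=+10.000 → step 16: x=0.249, v=1.620, θ₁=-0.047, ω₁=-1.125, θ₂=-0.133, ω₂=-0.803
apply F[16]=+10.000 → step 17: x=0.282, v=1.739, θ₁=-0.071, ω₁=-1.245, θ₂=-0.149, ω₂=-0.836
apply F[17]=+10.000 → step 18: x=0.318, v=1.860, θ₁=-0.097, ω₁=-1.375, θ₂=-0.166, ω₂=-0.863
apply F[18]=+10.000 → step 19: x=0.357, v=1.984, θ₁=-0.126, ω₁=-1.514, θ₂=-0.184, ω₂=-0.885
apply F[19]=+10.000 → step 20: x=0.398, v=2.109, θ₁=-0.157, ω₁=-1.664, θ₂=-0.202, ω₂=-0.901
apply F[20]=+10.000 → step 21: x=0.441, v=2.236, θ₁=-0.192, ω₁=-1.824, θ₂=-0.220, ω₂=-0.911
apply F[21]=+10.000 → step 22: x=0.487, v=2.362, θ₁=-0.230, ω₁=-1.992, θ₂=-0.238, ω₂=-0.915
apply F[22]=+10.000 → step 23: x=0.536, v=2.487, θ₁=-0.272, ω₁=-2.167, θ₂=-0.256, ω₂=-0.915
apply F[23]=+10.000 → step 24: x=0.586, v=2.610, θ₁=-0.317, ω₁=-2.348, θ₂=-0.275, ω₂=-0.911
apply F[24]=+10.000 → step 25: x=0.640, v=2.727, θ₁=-0.366, ω₁=-2.531, θ₂=-0.293, ω₂=-0.908
apply F[25]=+10.000 → step 26: x=0.696, v=2.838, θ₁=-0.418, ω₁=-2.712, θ₂=-0.311, ω₂=-0.909
apply F[26]=+10.000 → step 27: x=0.753, v=2.940, θ₁=-0.474, ω₁=-2.890, θ₂=-0.329, ω₂=-0.917
apply F[27]=-2.648 → step 28: x=0.812, v=2.914, θ₁=-0.533, ω₁=-2.965, θ₂=-0.348, ω₂=-0.913
apply F[28]=-10.000 → step 29: x=0.869, v=2.819, θ₁=-0.593, ω₁=-2.997, θ₂=-0.366, ω₂=-0.894
apply F[29]=-10.000 → step 30: x=0.925, v=2.723, θ₁=-0.653, ω₁=-3.041, θ₂=-0.383, ω₂=-0.875
apply F[30]=-10.000 → step 31: x=0.978, v=2.624, θ₁=-0.714, ω₁=-3.095, θ₂=-0.401, ω₂=-0.858
apply F[31]=-10.000 → step 32: x=1.030, v=2.522, θ₁=-0.777, ω₁=-3.159, θ₂=-0.418, ω₂=-0.844
apply F[32]=-10.000 → step 33: x=1.079, v=2.416, θ₁=-0.841, ω₁=-3.230, θ₂=-0.435, ω₂=-0.837
apply F[33]=-10.000 → step 34: x=1.126, v=2.304, θ₁=-0.906, ω₁=-3.308, θ₂=-0.451, ω₂=-0.838
apply F[34]=-10.000 → step 35: x=1.171, v=2.186, θ₁=-0.973, ω₁=-3.392, θ₂=-0.468, ω₂=-0.850
apply F[35]=-10.000 → step 36: x=1.214, v=2.062, θ₁=-1.042, ω₁=-3.481, θ₂=-0.485, ω₂=-0.875
apply F[36]=-10.000 → step 37: x=1.254, v=1.930, θ₁=-1.112, ω₁=-3.576, θ₂=-0.503, ω₂=-0.915
|θ₂| = 0.383 > 0.378 first at step 30.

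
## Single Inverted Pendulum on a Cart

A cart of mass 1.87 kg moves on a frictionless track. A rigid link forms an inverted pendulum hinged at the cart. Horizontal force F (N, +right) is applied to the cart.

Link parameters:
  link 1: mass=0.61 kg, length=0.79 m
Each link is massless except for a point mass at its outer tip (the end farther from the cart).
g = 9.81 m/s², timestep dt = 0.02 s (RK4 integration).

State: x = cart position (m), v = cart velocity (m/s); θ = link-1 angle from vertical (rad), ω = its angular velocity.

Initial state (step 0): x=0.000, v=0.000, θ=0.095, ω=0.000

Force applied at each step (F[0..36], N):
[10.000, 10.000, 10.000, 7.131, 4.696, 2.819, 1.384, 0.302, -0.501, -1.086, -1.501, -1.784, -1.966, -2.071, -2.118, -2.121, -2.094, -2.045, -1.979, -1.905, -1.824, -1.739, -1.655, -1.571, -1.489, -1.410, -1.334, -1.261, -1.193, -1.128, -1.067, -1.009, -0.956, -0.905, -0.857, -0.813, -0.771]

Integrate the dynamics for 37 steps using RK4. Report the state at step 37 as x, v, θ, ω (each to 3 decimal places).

Answer: x=0.172, v=0.029, θ=-0.025, ω=0.026

Derivation:
apply F[0]=+10.000 → step 1: x=0.001, v=0.101, θ=0.094, ω=-0.103
apply F[1]=+10.000 → step 2: x=0.004, v=0.201, θ=0.091, ω=-0.207
apply F[2]=+10.000 → step 3: x=0.009, v=0.303, θ=0.086, ω=-0.313
apply F[3]=+7.131 → step 4: x=0.016, v=0.373, θ=0.079, ω=-0.382
apply F[4]=+4.696 → step 5: x=0.024, v=0.419, θ=0.071, ω=-0.421
apply F[5]=+2.819 → step 6: x=0.032, v=0.445, θ=0.062, ω=-0.437
apply F[6]=+1.384 → step 7: x=0.041, v=0.456, θ=0.053, ω=-0.437
apply F[7]=+0.302 → step 8: x=0.051, v=0.456, θ=0.045, ω=-0.425
apply F[8]=-0.501 → step 9: x=0.060, v=0.448, θ=0.036, ω=-0.405
apply F[9]=-1.086 → step 10: x=0.068, v=0.435, θ=0.029, ω=-0.379
apply F[10]=-1.501 → step 11: x=0.077, v=0.417, θ=0.021, ω=-0.351
apply F[11]=-1.784 → step 12: x=0.085, v=0.397, θ=0.015, ω=-0.321
apply F[12]=-1.966 → step 13: x=0.093, v=0.375, θ=0.009, ω=-0.290
apply F[13]=-2.071 → step 14: x=0.100, v=0.352, θ=0.003, ω=-0.261
apply F[14]=-2.118 → step 15: x=0.107, v=0.330, θ=-0.002, ω=-0.232
apply F[15]=-2.121 → step 16: x=0.113, v=0.307, θ=-0.006, ω=-0.204
apply F[16]=-2.094 → step 17: x=0.119, v=0.285, θ=-0.010, ω=-0.179
apply F[17]=-2.045 → step 18: x=0.125, v=0.264, θ=-0.013, ω=-0.155
apply F[18]=-1.979 → step 19: x=0.130, v=0.244, θ=-0.016, ω=-0.133
apply F[19]=-1.905 → step 20: x=0.134, v=0.225, θ=-0.019, ω=-0.113
apply F[20]=-1.824 → step 21: x=0.139, v=0.207, θ=-0.021, ω=-0.095
apply F[21]=-1.739 → step 22: x=0.143, v=0.189, θ=-0.023, ω=-0.078
apply F[22]=-1.655 → step 23: x=0.146, v=0.173, θ=-0.024, ω=-0.064
apply F[23]=-1.571 → step 24: x=0.150, v=0.158, θ=-0.025, ω=-0.051
apply F[24]=-1.489 → step 25: x=0.153, v=0.144, θ=-0.026, ω=-0.039
apply F[25]=-1.410 → step 26: x=0.155, v=0.130, θ=-0.027, ω=-0.029
apply F[26]=-1.334 → step 27: x=0.158, v=0.118, θ=-0.027, ω=-0.019
apply F[27]=-1.261 → step 28: x=0.160, v=0.106, θ=-0.027, ω=-0.011
apply F[28]=-1.193 → step 29: x=0.162, v=0.095, θ=-0.028, ω=-0.004
apply F[29]=-1.128 → step 30: x=0.164, v=0.085, θ=-0.028, ω=0.002
apply F[30]=-1.067 → step 31: x=0.166, v=0.075, θ=-0.028, ω=0.007
apply F[31]=-1.009 → step 32: x=0.167, v=0.066, θ=-0.027, ω=0.012
apply F[32]=-0.956 → step 33: x=0.168, v=0.058, θ=-0.027, ω=0.016
apply F[33]=-0.905 → step 34: x=0.169, v=0.050, θ=-0.027, ω=0.019
apply F[34]=-0.857 → step 35: x=0.170, v=0.042, θ=-0.026, ω=0.022
apply F[35]=-0.813 → step 36: x=0.171, v=0.035, θ=-0.026, ω=0.024
apply F[36]=-0.771 → step 37: x=0.172, v=0.029, θ=-0.025, ω=0.026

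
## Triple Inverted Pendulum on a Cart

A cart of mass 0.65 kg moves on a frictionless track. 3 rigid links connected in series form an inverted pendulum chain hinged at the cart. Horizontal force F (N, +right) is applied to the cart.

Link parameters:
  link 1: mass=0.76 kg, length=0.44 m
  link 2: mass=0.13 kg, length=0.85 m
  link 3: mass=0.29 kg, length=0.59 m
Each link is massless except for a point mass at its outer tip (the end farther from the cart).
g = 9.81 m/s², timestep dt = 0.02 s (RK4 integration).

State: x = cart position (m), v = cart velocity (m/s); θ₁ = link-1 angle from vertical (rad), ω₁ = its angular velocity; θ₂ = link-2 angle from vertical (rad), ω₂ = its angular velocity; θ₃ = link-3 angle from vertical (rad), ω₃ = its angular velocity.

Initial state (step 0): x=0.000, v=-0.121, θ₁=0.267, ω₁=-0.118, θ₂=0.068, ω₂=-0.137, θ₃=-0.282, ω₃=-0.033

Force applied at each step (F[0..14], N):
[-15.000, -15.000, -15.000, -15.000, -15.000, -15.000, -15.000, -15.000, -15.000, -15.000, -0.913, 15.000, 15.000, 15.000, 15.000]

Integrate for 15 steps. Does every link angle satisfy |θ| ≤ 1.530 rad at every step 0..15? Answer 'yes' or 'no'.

Answer: no

Derivation:
apply F[0]=-15.000 → step 1: x=-0.007, v=-0.607, θ₁=0.277, ω₁=1.077, θ₂=0.065, ω₂=-0.120, θ₃=-0.283, ω₃=-0.113
apply F[1]=-15.000 → step 2: x=-0.024, v=-1.081, θ₁=0.310, ω₁=2.242, θ₂=0.063, ω₂=-0.113, θ₃=-0.286, ω₃=-0.150
apply F[2]=-15.000 → step 3: x=-0.050, v=-1.526, θ₁=0.366, ω₁=3.335, θ₂=0.061, ω₂=-0.118, θ₃=-0.289, ω₃=-0.107
apply F[3]=-15.000 → step 4: x=-0.085, v=-1.921, θ₁=0.442, ω₁=4.305, θ₂=0.058, ω₂=-0.123, θ₃=-0.290, ω₃=0.031
apply F[4]=-15.000 → step 5: x=-0.127, v=-2.252, θ₁=0.537, ω₁=5.114, θ₂=0.056, ω₂=-0.106, θ₃=-0.287, ω₃=0.253
apply F[5]=-15.000 → step 6: x=-0.174, v=-2.509, θ₁=0.646, ω₁=5.753, θ₂=0.054, ω₂=-0.042, θ₃=-0.279, ω₃=0.526
apply F[6]=-15.000 → step 7: x=-0.227, v=-2.697, θ₁=0.766, ω₁=6.244, θ₂=0.055, ω₂=0.084, θ₃=-0.266, ω₃=0.813
apply F[7]=-15.000 → step 8: x=-0.282, v=-2.823, θ₁=0.895, ω₁=6.624, θ₂=0.058, ω₂=0.277, θ₃=-0.247, ω₃=1.087
apply F[8]=-15.000 → step 9: x=-0.339, v=-2.896, θ₁=1.031, ω₁=6.936, θ₂=0.066, ω₂=0.534, θ₃=-0.223, ω₃=1.331
apply F[9]=-15.000 → step 10: x=-0.397, v=-2.924, θ₁=1.172, ω₁=7.214, θ₂=0.080, ω₂=0.851, θ₃=-0.194, ω₃=1.542
apply F[10]=-0.913 → step 11: x=-0.454, v=-2.709, θ₁=1.318, ω₁=7.398, θ₂=0.099, ω₂=1.032, θ₃=-0.162, ω₃=1.646
apply F[11]=+15.000 → step 12: x=-0.503, v=-2.242, θ₁=1.468, ω₁=7.621, θ₂=0.119, ω₂=1.015, θ₃=-0.129, ω₃=1.679
apply F[12]=+15.000 → step 13: x=-0.543, v=-1.742, θ₁=1.624, ω₁=8.005, θ₂=0.140, ω₂=1.031, θ₃=-0.095, ω₃=1.714
apply F[13]=+15.000 → step 14: x=-0.573, v=-1.187, θ₁=1.790, ω₁=8.585, θ₂=0.161, ω₂=1.104, θ₃=-0.060, ω₃=1.747
apply F[14]=+15.000 → step 15: x=-0.590, v=-0.548, θ₁=1.969, ω₁=9.433, θ₂=0.184, ω₂=1.276, θ₃=-0.025, ω₃=1.765
Max |angle| over trajectory = 1.969 rad; bound = 1.530 → exceeded.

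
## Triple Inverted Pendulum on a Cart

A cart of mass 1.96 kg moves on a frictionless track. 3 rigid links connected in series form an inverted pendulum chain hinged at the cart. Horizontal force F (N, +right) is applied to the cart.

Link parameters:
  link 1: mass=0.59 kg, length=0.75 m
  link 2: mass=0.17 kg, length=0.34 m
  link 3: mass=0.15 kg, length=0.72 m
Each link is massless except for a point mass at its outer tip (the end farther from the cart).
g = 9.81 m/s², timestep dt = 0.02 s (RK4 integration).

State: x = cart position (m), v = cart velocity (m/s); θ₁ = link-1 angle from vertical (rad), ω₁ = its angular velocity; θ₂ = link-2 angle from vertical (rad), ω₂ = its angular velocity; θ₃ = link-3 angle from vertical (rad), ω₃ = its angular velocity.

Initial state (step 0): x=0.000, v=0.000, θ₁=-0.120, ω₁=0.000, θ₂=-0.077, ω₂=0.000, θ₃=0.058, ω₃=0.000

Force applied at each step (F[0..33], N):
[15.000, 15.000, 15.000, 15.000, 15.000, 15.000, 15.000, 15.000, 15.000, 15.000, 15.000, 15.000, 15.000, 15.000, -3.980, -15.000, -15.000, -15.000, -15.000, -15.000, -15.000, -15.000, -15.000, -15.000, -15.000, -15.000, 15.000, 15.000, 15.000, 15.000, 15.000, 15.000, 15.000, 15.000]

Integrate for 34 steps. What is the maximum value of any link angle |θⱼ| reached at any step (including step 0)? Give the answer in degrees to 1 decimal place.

apply F[0]=+15.000 → step 1: x=0.002, v=0.163, θ₁=-0.123, ω₁=-0.252, θ₂=-0.077, ω₂=-0.025, θ₃=0.059, ω₃=0.061
apply F[1]=+15.000 → step 2: x=0.007, v=0.326, θ₁=-0.130, ω₁=-0.507, θ₂=-0.078, ω₂=-0.047, θ₃=0.060, ω₃=0.121
apply F[2]=+15.000 → step 3: x=0.015, v=0.489, θ₁=-0.143, ω₁=-0.765, θ₂=-0.079, ω₂=-0.062, θ₃=0.063, ω₃=0.180
apply F[3]=+15.000 → step 4: x=0.026, v=0.653, θ₁=-0.161, ω₁=-1.028, θ₂=-0.080, ω₂=-0.069, θ₃=0.068, ω₃=0.238
apply F[4]=+15.000 → step 5: x=0.041, v=0.818, θ₁=-0.184, ω₁=-1.298, θ₂=-0.082, ω₂=-0.064, θ₃=0.073, ω₃=0.293
apply F[5]=+15.000 → step 6: x=0.059, v=0.982, θ₁=-0.213, ω₁=-1.575, θ₂=-0.083, ω₂=-0.047, θ₃=0.079, ω₃=0.344
apply F[6]=+15.000 → step 7: x=0.080, v=1.147, θ₁=-0.247, ω₁=-1.859, θ₂=-0.084, ω₂=-0.020, θ₃=0.087, ω₃=0.389
apply F[7]=+15.000 → step 8: x=0.105, v=1.310, θ₁=-0.287, ω₁=-2.148, θ₂=-0.084, ω₂=0.013, θ₃=0.095, ω₃=0.425
apply F[8]=+15.000 → step 9: x=0.132, v=1.471, θ₁=-0.333, ω₁=-2.441, θ₂=-0.083, ω₂=0.046, θ₃=0.104, ω₃=0.450
apply F[9]=+15.000 → step 10: x=0.163, v=1.628, θ₁=-0.385, ω₁=-2.734, θ₂=-0.082, ω₂=0.067, θ₃=0.113, ω₃=0.462
apply F[10]=+15.000 → step 11: x=0.198, v=1.780, θ₁=-0.442, ω₁=-3.023, θ₂=-0.081, ω₂=0.062, θ₃=0.122, ω₃=0.459
apply F[11]=+15.000 → step 12: x=0.235, v=1.925, θ₁=-0.506, ω₁=-3.304, θ₂=-0.080, ω₂=0.014, θ₃=0.131, ω₃=0.440
apply F[12]=+15.000 → step 13: x=0.274, v=2.061, θ₁=-0.574, ω₁=-3.574, θ₂=-0.080, ω₂=-0.095, θ₃=0.139, ω₃=0.405
apply F[13]=+15.000 → step 14: x=0.317, v=2.187, θ₁=-0.648, ω₁=-3.829, θ₂=-0.084, ω₂=-0.280, θ₃=0.147, ω₃=0.354
apply F[14]=-3.980 → step 15: x=0.360, v=2.136, θ₁=-0.726, ω₁=-3.931, θ₂=-0.090, ω₂=-0.353, θ₃=0.154, ω₃=0.336
apply F[15]=-15.000 → step 16: x=0.401, v=1.985, θ₁=-0.805, ω₁=-3.970, θ₂=-0.097, ω₂=-0.331, θ₃=0.161, ω₃=0.340
apply F[16]=-15.000 → step 17: x=0.440, v=1.833, θ₁=-0.885, ω₁=-4.032, θ₂=-0.104, ω₂=-0.322, θ₃=0.168, ω₃=0.341
apply F[17]=-15.000 → step 18: x=0.475, v=1.678, θ₁=-0.966, ω₁=-4.114, θ₂=-0.110, ω₂=-0.337, θ₃=0.174, ω₃=0.338
apply F[18]=-15.000 → step 19: x=0.507, v=1.519, θ₁=-1.050, ω₁=-4.216, θ₂=-0.117, ω₂=-0.384, θ₃=0.181, ω₃=0.330
apply F[19]=-15.000 → step 20: x=0.535, v=1.354, θ₁=-1.135, ω₁=-4.338, θ₂=-0.126, ω₂=-0.476, θ₃=0.188, ω₃=0.317
apply F[20]=-15.000 → step 21: x=0.561, v=1.184, θ₁=-1.223, ω₁=-4.479, θ₂=-0.137, ω₂=-0.623, θ₃=0.194, ω₃=0.300
apply F[21]=-15.000 → step 22: x=0.583, v=1.005, θ₁=-1.314, ω₁=-4.641, θ₂=-0.151, ω₂=-0.837, θ₃=0.200, ω₃=0.277
apply F[22]=-15.000 → step 23: x=0.601, v=0.817, θ₁=-1.409, ω₁=-4.825, θ₂=-0.171, ω₂=-1.133, θ₃=0.205, ω₃=0.250
apply F[23]=-15.000 → step 24: x=0.615, v=0.619, θ₁=-1.508, ω₁=-5.032, θ₂=-0.197, ω₂=-1.526, θ₃=0.210, ω₃=0.216
apply F[24]=-15.000 → step 25: x=0.626, v=0.409, θ₁=-1.611, ω₁=-5.264, θ₂=-0.233, ω₂=-2.032, θ₃=0.213, ω₃=0.176
apply F[25]=-15.000 → step 26: x=0.632, v=0.186, θ₁=-1.718, ω₁=-5.521, θ₂=-0.279, ω₂=-2.670, θ₃=0.216, ω₃=0.124
apply F[26]=+15.000 → step 27: x=0.635, v=0.186, θ₁=-1.831, ω₁=-5.723, θ₂=-0.347, ω₂=-4.100, θ₃=0.218, ω₃=0.024
apply F[27]=+15.000 → step 28: x=0.639, v=0.178, θ₁=-1.947, ω₁=-5.894, θ₂=-0.444, ω₂=-5.621, θ₃=0.217, ω₃=-0.143
apply F[28]=+15.000 → step 29: x=0.642, v=0.164, θ₁=-2.066, ω₁=-6.018, θ₂=-0.572, ω₂=-7.195, θ₃=0.211, ω₃=-0.433
apply F[29]=+15.000 → step 30: x=0.646, v=0.150, θ₁=-2.187, ω₁=-6.075, θ₂=-0.732, ω₂=-8.791, θ₃=0.198, ω₃=-0.915
apply F[30]=+15.000 → step 31: x=0.648, v=0.141, θ₁=-2.309, ω₁=-6.045, θ₂=-0.924, ω₂=-10.393, θ₃=0.173, ω₃=-1.664
apply F[31]=+15.000 → step 32: x=0.651, v=0.139, θ₁=-2.428, ω₁=-5.912, θ₂=-1.148, ω₂=-12.003, θ₃=0.129, ω₃=-2.757
apply F[32]=+15.000 → step 33: x=0.654, v=0.150, θ₁=-2.544, ω₁=-5.662, θ₂=-1.404, ω₂=-13.616, θ₃=0.060, ω₃=-4.263
apply F[33]=+15.000 → step 34: x=0.657, v=0.174, θ₁=-2.654, ω₁=-5.297, θ₂=-1.692, ω₂=-15.183, θ₃=-0.044, ω₃=-6.231
Max |angle| over trajectory = 2.654 rad = 152.1°.

Answer: 152.1°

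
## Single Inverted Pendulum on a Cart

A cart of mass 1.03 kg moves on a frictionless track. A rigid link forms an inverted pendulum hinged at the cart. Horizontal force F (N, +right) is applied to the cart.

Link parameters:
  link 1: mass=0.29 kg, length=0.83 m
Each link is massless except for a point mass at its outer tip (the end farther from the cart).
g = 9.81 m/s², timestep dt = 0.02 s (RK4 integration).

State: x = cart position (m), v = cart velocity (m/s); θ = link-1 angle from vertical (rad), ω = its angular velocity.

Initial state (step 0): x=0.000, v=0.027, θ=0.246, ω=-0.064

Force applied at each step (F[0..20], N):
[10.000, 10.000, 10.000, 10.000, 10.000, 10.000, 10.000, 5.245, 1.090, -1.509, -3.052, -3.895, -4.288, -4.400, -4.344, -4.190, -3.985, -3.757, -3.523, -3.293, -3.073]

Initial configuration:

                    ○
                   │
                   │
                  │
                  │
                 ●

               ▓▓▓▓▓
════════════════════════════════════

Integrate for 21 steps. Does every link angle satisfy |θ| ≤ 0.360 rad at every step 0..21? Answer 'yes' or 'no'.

Answer: yes

Derivation:
apply F[0]=+10.000 → step 1: x=0.002, v=0.205, θ=0.243, ω=-0.215
apply F[1]=+10.000 → step 2: x=0.008, v=0.384, θ=0.237, ω=-0.368
apply F[2]=+10.000 → step 3: x=0.018, v=0.563, θ=0.228, ω=-0.523
apply F[3]=+10.000 → step 4: x=0.031, v=0.743, θ=0.216, ω=-0.683
apply F[4]=+10.000 → step 5: x=0.047, v=0.925, θ=0.201, ω=-0.847
apply F[5]=+10.000 → step 6: x=0.068, v=1.107, θ=0.182, ω=-1.018
apply F[6]=+10.000 → step 7: x=0.092, v=1.292, θ=0.160, ω=-1.197
apply F[7]=+5.245 → step 8: x=0.119, v=1.386, θ=0.136, ω=-1.274
apply F[8]=+1.090 → step 9: x=0.146, v=1.401, θ=0.110, ω=-1.264
apply F[9]=-1.509 → step 10: x=0.174, v=1.367, θ=0.086, ω=-1.200
apply F[10]=-3.052 → step 11: x=0.201, v=1.305, θ=0.063, ω=-1.107
apply F[11]=-3.895 → step 12: x=0.226, v=1.226, θ=0.042, ω=-1.001
apply F[12]=-4.288 → step 13: x=0.250, v=1.142, θ=0.023, ω=-0.891
apply F[13]=-4.400 → step 14: x=0.272, v=1.055, θ=0.006, ω=-0.784
apply F[14]=-4.344 → step 15: x=0.292, v=0.971, θ=-0.009, ω=-0.683
apply F[15]=-4.190 → step 16: x=0.311, v=0.891, θ=-0.021, ω=-0.589
apply F[16]=-3.985 → step 17: x=0.328, v=0.815, θ=-0.032, ω=-0.504
apply F[17]=-3.757 → step 18: x=0.343, v=0.744, θ=-0.042, ω=-0.428
apply F[18]=-3.523 → step 19: x=0.357, v=0.678, θ=-0.050, ω=-0.359
apply F[19]=-3.293 → step 20: x=0.370, v=0.617, θ=-0.056, ω=-0.298
apply F[20]=-3.073 → step 21: x=0.382, v=0.561, θ=-0.062, ω=-0.244
Max |angle| over trajectory = 0.246 rad; bound = 0.360 → within bound.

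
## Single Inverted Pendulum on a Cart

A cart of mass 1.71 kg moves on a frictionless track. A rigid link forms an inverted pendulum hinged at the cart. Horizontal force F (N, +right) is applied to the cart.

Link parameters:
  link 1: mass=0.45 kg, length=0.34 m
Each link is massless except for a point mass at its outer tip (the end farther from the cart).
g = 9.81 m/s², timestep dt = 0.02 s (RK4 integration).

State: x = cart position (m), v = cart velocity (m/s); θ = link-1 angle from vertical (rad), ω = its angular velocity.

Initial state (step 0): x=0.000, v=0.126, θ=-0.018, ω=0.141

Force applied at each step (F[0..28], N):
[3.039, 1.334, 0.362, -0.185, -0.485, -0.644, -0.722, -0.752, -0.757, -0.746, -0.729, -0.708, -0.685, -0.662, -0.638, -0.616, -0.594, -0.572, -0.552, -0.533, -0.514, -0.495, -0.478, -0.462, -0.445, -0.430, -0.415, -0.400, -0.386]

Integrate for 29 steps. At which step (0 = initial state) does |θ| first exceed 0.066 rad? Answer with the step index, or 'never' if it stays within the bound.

Answer: never

Derivation:
apply F[0]=+3.039 → step 1: x=0.003, v=0.162, θ=-0.016, ω=0.024
apply F[1]=+1.334 → step 2: x=0.006, v=0.179, θ=-0.016, ω=-0.034
apply F[2]=+0.362 → step 3: x=0.010, v=0.184, θ=-0.017, ω=-0.058
apply F[3]=-0.185 → step 4: x=0.014, v=0.183, θ=-0.019, ω=-0.065
apply F[4]=-0.485 → step 5: x=0.017, v=0.178, θ=-0.020, ω=-0.062
apply F[5]=-0.644 → step 6: x=0.021, v=0.172, θ=-0.021, ω=-0.055
apply F[6]=-0.722 → step 7: x=0.024, v=0.164, θ=-0.022, ω=-0.046
apply F[7]=-0.752 → step 8: x=0.027, v=0.157, θ=-0.023, ω=-0.037
apply F[8]=-0.757 → step 9: x=0.030, v=0.149, θ=-0.024, ω=-0.028
apply F[9]=-0.746 → step 10: x=0.033, v=0.141, θ=-0.024, ω=-0.019
apply F[10]=-0.729 → step 11: x=0.036, v=0.134, θ=-0.024, ω=-0.012
apply F[11]=-0.708 → step 12: x=0.039, v=0.127, θ=-0.024, ω=-0.005
apply F[12]=-0.685 → step 13: x=0.041, v=0.120, θ=-0.025, ω=0.000
apply F[13]=-0.662 → step 14: x=0.043, v=0.114, θ=-0.024, ω=0.005
apply F[14]=-0.638 → step 15: x=0.046, v=0.108, θ=-0.024, ω=0.010
apply F[15]=-0.616 → step 16: x=0.048, v=0.102, θ=-0.024, ω=0.013
apply F[16]=-0.594 → step 17: x=0.050, v=0.096, θ=-0.024, ω=0.016
apply F[17]=-0.572 → step 18: x=0.052, v=0.091, θ=-0.023, ω=0.018
apply F[18]=-0.552 → step 19: x=0.053, v=0.085, θ=-0.023, ω=0.020
apply F[19]=-0.533 → step 20: x=0.055, v=0.080, θ=-0.023, ω=0.022
apply F[20]=-0.514 → step 21: x=0.057, v=0.075, θ=-0.022, ω=0.023
apply F[21]=-0.495 → step 22: x=0.058, v=0.071, θ=-0.022, ω=0.025
apply F[22]=-0.478 → step 23: x=0.059, v=0.066, θ=-0.021, ω=0.025
apply F[23]=-0.462 → step 24: x=0.061, v=0.062, θ=-0.021, ω=0.026
apply F[24]=-0.445 → step 25: x=0.062, v=0.058, θ=-0.020, ω=0.026
apply F[25]=-0.430 → step 26: x=0.063, v=0.054, θ=-0.020, ω=0.027
apply F[26]=-0.415 → step 27: x=0.064, v=0.050, θ=-0.019, ω=0.027
apply F[27]=-0.400 → step 28: x=0.065, v=0.046, θ=-0.019, ω=0.027
apply F[28]=-0.386 → step 29: x=0.066, v=0.043, θ=-0.018, ω=0.027
max |θ| = 0.025 ≤ 0.066 over all 30 states.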